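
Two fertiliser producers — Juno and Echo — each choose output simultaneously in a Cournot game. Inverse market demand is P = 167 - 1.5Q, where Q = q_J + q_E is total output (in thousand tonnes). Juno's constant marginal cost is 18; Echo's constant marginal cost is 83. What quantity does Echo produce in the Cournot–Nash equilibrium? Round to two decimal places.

Juno's profit: π_J = (167 - 1.5Q)q_J - (18q_J). Setting ∂π_J/∂q_J = 0: 149 - 3q_J - (3/2)(q_E) = 0.
Echo's profit: π_E = (167 - 1.5Q)q_E - (83q_E). Setting ∂π_E/∂q_E = 0: 84 - 3q_E - (3/2)(q_J) = 0.
Best responses: q_J = (149 - (3/2)q_E)/3, q_E = (84 - (3/2)q_J)/3.
Solving the pair: q_J = 428/9, q_E = 38/9.

4.22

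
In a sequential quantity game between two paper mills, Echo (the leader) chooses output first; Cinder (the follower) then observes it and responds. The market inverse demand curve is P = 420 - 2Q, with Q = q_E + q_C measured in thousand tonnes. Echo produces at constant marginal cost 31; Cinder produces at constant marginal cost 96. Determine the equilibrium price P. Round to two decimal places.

The follower Cinder best-responds to any q_E: π_C = (420 - 2Q)q_C - 96q_C.
Follower FOC: 324 - 2q_E - 4q_C = 0, so q_C(q_E) = (324 - 2q_E)/4.
The leader anticipates this reaction. Substituting into P = 420 - 2Q gives P = 258 - q_E, so π_E = (258 - q_E)q_E - 31q_E.
The leader's first-order condition 227 - 2q_E = 0 yields q_E = 227/2.
Then q_C = (324 - 2·(227/2))/4 = 97/4.
Total output Q = 551/4, so price P = 420 - 2·(551/4) = 289/2.

144.50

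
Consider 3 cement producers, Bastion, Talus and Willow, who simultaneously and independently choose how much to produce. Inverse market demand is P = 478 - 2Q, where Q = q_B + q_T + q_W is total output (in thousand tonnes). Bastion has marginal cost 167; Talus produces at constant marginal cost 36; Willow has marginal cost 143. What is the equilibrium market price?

206

Bastion's profit: π_B = (478 - 2Q)q_B - (167q_B). Setting ∂π_B/∂q_B = 0: 311 - 4q_B - 2(q_T + q_W) = 0.
Talus's first-order condition: 442 - 4q_T - 2(q_B + q_W) = 0.
Willow's first-order condition: 335 - 4q_W - 2(q_B + q_T) = 0.
Summing all 3 equations gives 1088 − 8Q = 0, hence Q = 136.
Back-substituting: q_B = (311 − 272)/2 = 39/2, q_T = (442 − 272)/2 = 85, q_W = (335 − 272)/2 = 63/2.
Total output Q = 136, so price P = 478 - 2·136 = 206.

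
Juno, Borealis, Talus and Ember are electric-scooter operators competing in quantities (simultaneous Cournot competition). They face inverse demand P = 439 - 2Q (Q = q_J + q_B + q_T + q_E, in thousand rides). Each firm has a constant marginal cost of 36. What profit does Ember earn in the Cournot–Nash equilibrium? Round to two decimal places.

3248.18

Each firm earns π_i = (439 - 2Q)q_i - 36q_i.
First-order condition (treating rivals' output as given): 403 - 4q_i - 2·Σ_{j≠i} q_j = 0.
By symmetry each firm produces the same amount; substituting Σ_{j≠i} q_j = 3q_i yields q_i = 403/10.
Price P = 439 - 2·(806/5) = 583/5.
Ember's profit: (583/5 - 36)·(403/10) = 3248.1800.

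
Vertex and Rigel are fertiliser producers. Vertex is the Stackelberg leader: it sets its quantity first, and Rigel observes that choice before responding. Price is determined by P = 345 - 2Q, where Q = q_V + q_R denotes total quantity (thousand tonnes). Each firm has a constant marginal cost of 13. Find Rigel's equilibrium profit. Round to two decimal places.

3444.50

Solve by backward induction. Given q_V, the follower Rigel maximises π_R = (345 - 2q_V - 2q_R)q_R - 13q_R.
∂π_R/∂q_R = 332 - 2q_V - 4q_R = 0 gives the reaction function q_R = (332 - 2q_V)/4.
Vertex substitutes q_R(q_V) into its own profit: π_V = q_V(345 - 2q_V - (332 - 2q_V)/2) - 13q_V = (179 - q_V)q_V - 13q_V.
The leader's first-order condition 166 - 2q_V = 0 yields q_V = 83.
Then q_R = (332 - 2·83)/4 = 83/2.
Price P = 345 - 2·(249/2) = 96.
Rigel's profit: (96 - 13)·(83/2) = 3444.5000.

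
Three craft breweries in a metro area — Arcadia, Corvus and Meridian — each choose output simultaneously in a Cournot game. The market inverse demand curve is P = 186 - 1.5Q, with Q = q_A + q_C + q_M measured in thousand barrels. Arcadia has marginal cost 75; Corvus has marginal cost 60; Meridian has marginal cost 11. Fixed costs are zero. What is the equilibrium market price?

83

Arcadia's profit: π_A = (186 - 1.5Q)q_A - (75q_A). Setting ∂π_A/∂q_A = 0: 111 - 3q_A - (3/2)(q_C + q_M) = 0.
Corvus's first-order condition: 126 - 3q_C - (3/2)(q_A + q_M) = 0.
Meridian's profit: π_M = (186 - 1.5Q)q_M - (11q_M). Setting ∂π_M/∂q_M = 0: 175 - 3q_M - (3/2)(q_A + q_C) = 0.
Summing all 3 equations gives 412 − 6Q = 0, hence Q = 206/3.
Back-substituting: q_A = (111 − 103)/(3/2) = 16/3, q_C = (126 − 103)/(3/2) = 46/3, q_M = (175 − 103)/(3/2) = 48.
Total output Q = 206/3, so price P = 186 - (3/2)·(206/3) = 83.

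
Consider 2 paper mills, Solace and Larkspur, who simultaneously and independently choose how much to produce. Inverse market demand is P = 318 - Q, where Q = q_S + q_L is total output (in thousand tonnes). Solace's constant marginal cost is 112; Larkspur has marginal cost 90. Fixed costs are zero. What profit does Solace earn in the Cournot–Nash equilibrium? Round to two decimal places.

Solace's profit: π_S = (318 - Q)q_S - (112q_S). Setting ∂π_S/∂q_S = 0: 206 - 2q_S - (q_L) = 0.
Larkspur's profit: π_L = (318 - Q)q_L - (90q_L). Setting ∂π_L/∂q_L = 0: 228 - 2q_L - (q_S) = 0.
Rearranging gives the reaction functions q_S = (206 - q_L)/2 and q_L = (228 - q_S)/2.
Substituting one into the other gives q_S = 184/3 and q_L = 250/3.
Price P = 318 - 434/3 = 520/3.
Solace's profit: (520/3 - 112)·(184/3) = 3761.7778.

3761.78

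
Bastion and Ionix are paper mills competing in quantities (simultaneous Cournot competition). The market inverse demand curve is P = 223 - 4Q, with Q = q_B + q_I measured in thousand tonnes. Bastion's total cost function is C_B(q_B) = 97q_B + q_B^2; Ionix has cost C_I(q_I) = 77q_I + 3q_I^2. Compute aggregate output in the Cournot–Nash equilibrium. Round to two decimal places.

Bastion's profit: π_B = (223 - 4Q)q_B - (97q_B + q_B²). Setting ∂π_B/∂q_B = 0: 126 - 10q_B - 4(q_I) = 0.
Ionix's first-order condition: 146 - 14q_I - 4(q_B) = 0.
So q_B = (126 - 4q_I)/10 and q_I = (146 - 4q_B)/14.
Solving the pair: q_B = 295/31, q_I = 239/31.
Total output Q = 295/31 + 239/31 = 534/31.

17.23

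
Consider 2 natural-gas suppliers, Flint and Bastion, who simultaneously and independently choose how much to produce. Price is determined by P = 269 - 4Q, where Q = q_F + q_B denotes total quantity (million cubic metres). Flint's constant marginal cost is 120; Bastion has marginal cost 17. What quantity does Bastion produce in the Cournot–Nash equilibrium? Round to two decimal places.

Flint's profit: π_F = (269 - 4Q)q_F - (120q_F). Setting ∂π_F/∂q_F = 0: 149 - 8q_F - 4(q_B) = 0.
Bastion's first-order condition: 252 - 8q_B - 4(q_F) = 0.
Rearranging gives the reaction functions q_F = (149 - 4q_B)/8 and q_B = (252 - 4q_F)/8.
Solving the pair: q_F = 23/6, q_B = 355/12.

29.58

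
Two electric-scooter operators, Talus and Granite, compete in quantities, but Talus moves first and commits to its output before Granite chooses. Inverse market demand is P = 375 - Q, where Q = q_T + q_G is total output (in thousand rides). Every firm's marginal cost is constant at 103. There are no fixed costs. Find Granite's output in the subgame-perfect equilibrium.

Solve by backward induction. Given q_T, the follower Granite maximises π_G = (375 - q_T - q_G)q_G - 103q_G.
∂π_G/∂q_G = 272 - q_T - 2q_G = 0 gives the reaction function q_G = (272 - q_T)/2.
Talus substitutes q_G(q_T) into its own profit: π_T = q_T(375 - q_T - (272 - q_T)/2) - 103q_T = (239 - (1/2)q_T)q_T - 103q_T.
Leader FOC: 136 - q_T = 0, so q_T = 136.
Then q_G = (272 - 136)/2 = 68.

68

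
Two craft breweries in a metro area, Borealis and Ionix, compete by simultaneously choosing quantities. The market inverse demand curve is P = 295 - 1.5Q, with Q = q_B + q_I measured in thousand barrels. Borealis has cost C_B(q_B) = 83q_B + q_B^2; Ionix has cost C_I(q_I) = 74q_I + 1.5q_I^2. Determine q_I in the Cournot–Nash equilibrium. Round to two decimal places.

Borealis's profit: π_B = (295 - 1.5Q)q_B - (83q_B + q_B²). Setting ∂π_B/∂q_B = 0: 212 - 5q_B - (3/2)(q_I) = 0.
Ionix's first-order condition: 221 - 6q_I - (3/2)(q_B) = 0.
So q_B = (212 - (3/2)q_I)/5 and q_I = (221 - (3/2)q_B)/6.
Solving the pair: q_B = 1254/37, q_I = 28.3604.

28.36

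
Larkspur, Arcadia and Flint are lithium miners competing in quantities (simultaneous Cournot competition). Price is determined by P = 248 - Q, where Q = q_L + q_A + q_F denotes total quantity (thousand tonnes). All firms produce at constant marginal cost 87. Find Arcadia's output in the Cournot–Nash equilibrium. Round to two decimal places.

A representative firm's profit is π_i = q_i(248 - Q) - 87q_i.
First-order condition (treating rivals' output as given): 161 - 2q_i - Σ_{j≠i} q_j = 0.
By symmetry each firm produces the same amount; substituting Σ_{j≠i} q_j = 2q_i yields q_i = 161/4.

40.25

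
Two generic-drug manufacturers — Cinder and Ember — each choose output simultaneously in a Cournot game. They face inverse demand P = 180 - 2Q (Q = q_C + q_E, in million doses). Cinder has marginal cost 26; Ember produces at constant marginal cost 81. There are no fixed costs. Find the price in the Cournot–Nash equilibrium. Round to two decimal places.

Cinder's profit: π_C = (180 - 2Q)q_C - (26q_C). Setting ∂π_C/∂q_C = 0: 154 - 4q_C - 2(q_E) = 0.
Ember's profit: π_E = (180 - 2Q)q_E - (81q_E). Setting ∂π_E/∂q_E = 0: 99 - 4q_E - 2(q_C) = 0.
Rearranging gives the reaction functions q_C = (154 - 2q_E)/4 and q_E = (99 - 2q_C)/4.
Substituting one into the other gives q_C = 209/6 and q_E = 22/3.
Total output Q = 253/6, so price P = 180 - 2·(253/6) = 287/3.

95.67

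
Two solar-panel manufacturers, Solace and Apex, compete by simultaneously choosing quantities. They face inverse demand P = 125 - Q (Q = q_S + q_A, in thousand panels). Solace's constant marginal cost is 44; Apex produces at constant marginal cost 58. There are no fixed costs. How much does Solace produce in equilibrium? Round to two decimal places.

31.67

Solace's profit: π_S = (125 - Q)q_S - (44q_S). Setting ∂π_S/∂q_S = 0: 81 - 2q_S - (q_A) = 0.
Apex's first-order condition: 67 - 2q_A - (q_S) = 0.
Best responses: q_S = (81 - q_A)/2, q_A = (67 - q_S)/2.
Substituting one into the other gives q_S = 95/3 and q_A = 53/3.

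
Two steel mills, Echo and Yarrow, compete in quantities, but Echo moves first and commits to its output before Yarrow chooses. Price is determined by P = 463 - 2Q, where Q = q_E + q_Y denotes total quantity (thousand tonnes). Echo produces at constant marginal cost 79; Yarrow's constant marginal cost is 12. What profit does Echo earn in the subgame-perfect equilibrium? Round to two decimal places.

6280.56

The follower Yarrow best-responds to any q_E: π_Y = (463 - 2Q)q_Y - 12q_Y.
Follower FOC: 451 - 2q_E - 4q_Y = 0, so q_Y(q_E) = (451 - 2q_E)/4.
The leader anticipates this reaction. Substituting into P = 463 - 2Q gives P = 475/2 - q_E, so π_E = (475/2 - q_E)q_E - 79q_E.
The leader's first-order condition 317/2 - 2q_E = 0 yields q_E = 317/4.
Then q_Y = (451 - 2·(317/4))/4 = 585/8.
Price P = 463 - 2·(1219/8) = 633/4.
Echo's profit: (633/4 - 79)·(317/4) = 6280.5625.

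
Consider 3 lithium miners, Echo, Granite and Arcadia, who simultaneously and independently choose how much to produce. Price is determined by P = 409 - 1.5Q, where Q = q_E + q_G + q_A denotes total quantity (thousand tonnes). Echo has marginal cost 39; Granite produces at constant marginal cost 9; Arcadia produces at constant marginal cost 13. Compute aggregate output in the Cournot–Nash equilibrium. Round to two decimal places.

Echo's profit: π_E = (409 - 1.5Q)q_E - (39q_E). Setting ∂π_E/∂q_E = 0: 370 - 3q_E - (3/2)(q_G + q_A) = 0.
Granite's profit: π_G = (409 - 1.5Q)q_G - (9q_G). Setting ∂π_G/∂q_G = 0: 400 - 3q_G - (3/2)(q_E + q_A) = 0.
Arcadia's profit: π_A = (409 - 1.5Q)q_A - (13q_A). Setting ∂π_A/∂q_A = 0: 396 - 3q_A - (3/2)(q_E + q_G) = 0.
Adding the 3 first-order conditions: 1166 − 6Q = 0, so Q = 583/3.
Back-substituting: q_E = (370 − 583/2)/(3/2) = 157/3, q_G = (400 − 583/2)/(3/2) = 217/3, q_A = (396 − 583/2)/(3/2) = 209/3.
Total output Q = 157/3 + 217/3 + 209/3 = 583/3.

194.33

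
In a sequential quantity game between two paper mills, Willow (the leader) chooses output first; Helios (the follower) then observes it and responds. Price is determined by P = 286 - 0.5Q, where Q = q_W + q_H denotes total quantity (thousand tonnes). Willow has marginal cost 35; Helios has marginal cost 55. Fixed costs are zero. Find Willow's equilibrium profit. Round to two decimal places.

Solve by backward induction. Given q_W, the follower Helios maximises π_H = (286 - (1/2)q_W - (1/2)q_H)q_H - 55q_H.
Setting the follower's marginal profit to zero, 231 - (1/2)q_W - q_H = 0, i.e. q_H = (231 - (1/2)q_W).
The leader anticipates this reaction. Substituting into P = 286 - 0.5Q gives P = 341/2 - (1/4)q_W, so π_W = (341/2 - (1/4)q_W)q_W - 35q_W.
The leader's first-order condition 271/2 - (1/2)q_W = 0 yields q_W = 271.
Then q_H = (231 - (1/2)·271) = 191/2.
Price P = 286 - (1/2)·(733/2) = 411/4.
Willow's profit: (411/4 - 35)·271 = 18360.2500.

18360.25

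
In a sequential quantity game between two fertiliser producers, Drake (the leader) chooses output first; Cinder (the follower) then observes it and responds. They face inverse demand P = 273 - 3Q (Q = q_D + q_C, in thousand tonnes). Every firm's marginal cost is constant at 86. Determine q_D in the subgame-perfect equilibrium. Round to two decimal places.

The follower Cinder best-responds to any q_D: π_C = (273 - 3Q)q_C - 86q_C.
∂π_C/∂q_C = 187 - 3q_D - 6q_C = 0 gives the reaction function q_C = (187 - 3q_D)/6.
Drake substitutes q_C(q_D) into its own profit: π_D = q_D(273 - 3q_D - (187 - 3q_D)/2) - 86q_D = (359/2 - (3/2)q_D)q_D - 86q_D.
The leader's first-order condition 187/2 - 3q_D = 0 yields q_D = 187/6.
Then q_C = (187 - 3·(187/6))/6 = 187/12.

31.17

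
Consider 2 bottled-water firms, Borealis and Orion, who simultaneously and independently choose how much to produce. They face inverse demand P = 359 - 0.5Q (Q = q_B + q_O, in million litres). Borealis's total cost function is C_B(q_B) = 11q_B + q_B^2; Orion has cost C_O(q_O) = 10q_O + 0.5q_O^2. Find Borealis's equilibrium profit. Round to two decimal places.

12338.55

Borealis's profit: π_B = (359 - 0.5Q)q_B - (11q_B + q_B²). Setting ∂π_B/∂q_B = 0: 348 - 3q_B - (1/2)(q_O) = 0.
Orion's profit: π_O = (359 - 0.5Q)q_O - (10q_O + (1/2)q_O²). Setting ∂π_O/∂q_O = 0: 349 - 2q_O - (1/2)(q_B) = 0.
Rearranging gives the reaction functions q_B = (348 - (1/2)q_O)/3 and q_O = (349 - (1/2)q_B)/2.
Solving the pair: q_B = 90.6957, q_O = 151.8261.
Price P = 359 - (1/2)·242.5217 = 237.7391.
Borealis's profit: 237.7391·90.6957 - 11·90.6957 - 90.6957² = 12338.5520.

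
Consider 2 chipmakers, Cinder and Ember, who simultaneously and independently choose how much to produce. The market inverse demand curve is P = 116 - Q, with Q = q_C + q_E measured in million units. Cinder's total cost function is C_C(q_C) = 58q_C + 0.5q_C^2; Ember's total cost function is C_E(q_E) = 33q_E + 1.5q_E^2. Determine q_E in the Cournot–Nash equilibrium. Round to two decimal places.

13.64

Cinder's profit: π_C = (116 - Q)q_C - (58q_C + (1/2)q_C²). Setting ∂π_C/∂q_C = 0: 58 - 3q_C - (q_E) = 0.
Ember's profit: π_E = (116 - Q)q_E - (33q_E + (3/2)q_E²). Setting ∂π_E/∂q_E = 0: 83 - 5q_E - (q_C) = 0.
Best responses: q_C = (58 - q_E)/3, q_E = (83 - q_C)/5.
Solving the pair: q_C = 207/14, q_E = 191/14.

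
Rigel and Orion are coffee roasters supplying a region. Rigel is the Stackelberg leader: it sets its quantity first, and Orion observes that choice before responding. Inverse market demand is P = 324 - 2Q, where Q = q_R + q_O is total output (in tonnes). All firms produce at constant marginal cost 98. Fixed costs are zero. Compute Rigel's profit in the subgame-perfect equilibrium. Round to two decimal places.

Solve by backward induction. Given q_R, the follower Orion maximises π_O = (324 - 2q_R - 2q_O)q_O - 98q_O.
Follower FOC: 226 - 2q_R - 4q_O = 0, so q_O(q_R) = (226 - 2q_R)/4.
The leader anticipates this reaction. Substituting into P = 324 - 2Q gives P = 211 - q_R, so π_R = (211 - q_R)q_R - 98q_R.
Leader FOC: 113 - 2q_R = 0, so q_R = 113/2.
Then q_O = (226 - 2·(113/2))/4 = 113/4.
Price P = 324 - 2·(339/4) = 309/2.
Rigel's profit: (309/2 - 98)·(113/2) = 3192.2500.

3192.25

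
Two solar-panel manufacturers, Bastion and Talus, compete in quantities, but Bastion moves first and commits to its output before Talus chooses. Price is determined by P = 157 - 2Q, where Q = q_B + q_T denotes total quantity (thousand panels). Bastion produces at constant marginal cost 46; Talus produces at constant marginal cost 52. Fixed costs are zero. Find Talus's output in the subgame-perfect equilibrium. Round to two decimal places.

11.63

The follower Talus best-responds to any q_B: π_T = (157 - 2Q)q_T - 52q_T.
Follower FOC: 105 - 2q_B - 4q_T = 0, so q_T(q_B) = (105 - 2q_B)/4.
The leader anticipates this reaction. Substituting into P = 157 - 2Q gives P = 209/2 - q_B, so π_B = (209/2 - q_B)q_B - 46q_B.
Maximising: ∂π_B/∂q_B = 117/2 - 2q_B = 0, giving q_B = 117/4.
Then q_T = (105 - 2·(117/4))/4 = 93/8.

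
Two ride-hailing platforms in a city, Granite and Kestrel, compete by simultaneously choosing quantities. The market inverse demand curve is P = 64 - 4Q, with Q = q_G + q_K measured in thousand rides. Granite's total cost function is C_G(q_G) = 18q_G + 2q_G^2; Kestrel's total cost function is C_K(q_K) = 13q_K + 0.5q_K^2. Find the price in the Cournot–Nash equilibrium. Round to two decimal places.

Granite's profit: π_G = (64 - 4Q)q_G - (18q_G + 2q_G²). Setting ∂π_G/∂q_G = 0: 46 - 12q_G - 4(q_K) = 0.
Kestrel's first-order condition: 51 - 9q_K - 4(q_G) = 0.
So q_G = (46 - 4q_K)/12 and q_K = (51 - 4q_G)/9.
Substituting one into the other gives q_G = 105/46 and q_K = 107/23.
Total output Q = 319/46, so price P = 64 - 4·(319/46) = 834/23.

36.26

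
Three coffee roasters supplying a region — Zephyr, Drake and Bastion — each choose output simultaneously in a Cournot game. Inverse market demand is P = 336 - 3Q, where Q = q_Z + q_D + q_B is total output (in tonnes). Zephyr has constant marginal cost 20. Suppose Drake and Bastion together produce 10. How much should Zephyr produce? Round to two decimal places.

With rivals' combined output fixed at 10, Zephyr's profit is π_Z = (336 - 3·10 - 3q_Z)q_Z - (20q_Z) = (306 - 3q_Z)q_Z - (20q_Z).
∂π_Z/∂q_Z = 286 - 6q_Z = 0, so q_Z = 143/3.

47.67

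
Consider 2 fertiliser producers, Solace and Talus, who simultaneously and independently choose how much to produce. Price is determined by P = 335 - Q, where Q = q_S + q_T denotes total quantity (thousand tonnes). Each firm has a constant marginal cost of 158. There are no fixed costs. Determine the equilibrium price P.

217

Each firm earns π_i = (335 - Q)q_i - 158q_i.
Setting ∂π_i/∂q_i = 0 with rivals' quantities fixed: 177 - 2q_i - q_j = 0.
By symmetry each firm produces the same amount; substituting q_j = q_i yields q_i = 177/3 = 59.
Total output Q = 118, so price P = 335 - 118 = 217.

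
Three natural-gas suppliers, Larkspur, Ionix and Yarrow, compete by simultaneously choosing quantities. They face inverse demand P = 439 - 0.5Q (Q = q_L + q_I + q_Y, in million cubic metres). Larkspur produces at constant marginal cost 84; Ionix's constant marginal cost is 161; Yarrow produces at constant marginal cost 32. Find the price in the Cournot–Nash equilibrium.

Larkspur's profit: π_L = (439 - 0.5Q)q_L - (84q_L). Setting ∂π_L/∂q_L = 0: 355 - q_L - (1/2)(q_I + q_Y) = 0.
Ionix's profit: π_I = (439 - 0.5Q)q_I - (161q_I). Setting ∂π_I/∂q_I = 0: 278 - q_I - (1/2)(q_L + q_Y) = 0.
Yarrow's profit: π_Y = (439 - 0.5Q)q_Y - (32q_Y). Setting ∂π_Y/∂q_Y = 0: 407 - q_Y - (1/2)(q_L + q_I) = 0.
Adding the 3 first-order conditions: 1040 − 2Q = 0, so Q = 520.
Back-substituting: q_L = (355 − 260)/(1/2) = 190, q_I = (278 − 260)/(1/2) = 36, q_Y = (407 − 260)/(1/2) = 294.
Total output Q = 520, so price P = 439 - (1/2)·520 = 179.

179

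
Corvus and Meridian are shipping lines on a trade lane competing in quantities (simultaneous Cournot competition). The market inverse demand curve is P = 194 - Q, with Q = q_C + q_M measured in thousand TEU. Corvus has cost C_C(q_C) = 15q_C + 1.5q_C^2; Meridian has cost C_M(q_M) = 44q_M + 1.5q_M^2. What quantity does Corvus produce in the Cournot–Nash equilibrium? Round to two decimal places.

31.04

Corvus's profit: π_C = (194 - Q)q_C - (15q_C + (3/2)q_C²). Setting ∂π_C/∂q_C = 0: 179 - 5q_C - (q_M) = 0.
Meridian's first-order condition: 150 - 5q_M - (q_C) = 0.
Best responses: q_C = (179 - q_M)/5, q_M = (150 - q_C)/5.
Substituting one into the other gives q_C = 745/24 and q_M = 571/24.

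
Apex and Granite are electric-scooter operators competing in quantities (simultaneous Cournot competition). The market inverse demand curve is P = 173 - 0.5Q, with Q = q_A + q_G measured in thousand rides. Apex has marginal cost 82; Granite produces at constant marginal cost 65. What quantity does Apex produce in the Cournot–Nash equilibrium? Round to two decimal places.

Apex's profit: π_A = (173 - 0.5Q)q_A - (82q_A). Setting ∂π_A/∂q_A = 0: 91 - q_A - (1/2)(q_G) = 0.
Granite's first-order condition: 108 - q_G - (1/2)(q_A) = 0.
Rearranging gives the reaction functions q_A = (91 - (1/2)q_G) and q_G = (108 - (1/2)q_A).
Substituting one into the other gives q_A = 148/3 and q_G = 250/3.

49.33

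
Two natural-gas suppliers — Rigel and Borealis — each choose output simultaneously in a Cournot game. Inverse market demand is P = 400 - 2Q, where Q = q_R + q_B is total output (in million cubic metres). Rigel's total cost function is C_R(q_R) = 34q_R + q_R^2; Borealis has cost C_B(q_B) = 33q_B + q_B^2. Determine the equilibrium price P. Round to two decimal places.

Rigel's profit: π_R = (400 - 2Q)q_R - (34q_R + q_R²). Setting ∂π_R/∂q_R = 0: 366 - 6q_R - 2(q_B) = 0.
Borealis's profit: π_B = (400 - 2Q)q_B - (33q_B + q_B²). Setting ∂π_B/∂q_B = 0: 367 - 6q_B - 2(q_R) = 0.
Best responses: q_R = (366 - 2q_B)/6, q_B = (367 - 2q_R)/6.
Solving the pair: q_R = 731/16, q_B = 735/16.
Total output Q = 733/8, so price P = 400 - 2·(733/8) = 867/4.

216.75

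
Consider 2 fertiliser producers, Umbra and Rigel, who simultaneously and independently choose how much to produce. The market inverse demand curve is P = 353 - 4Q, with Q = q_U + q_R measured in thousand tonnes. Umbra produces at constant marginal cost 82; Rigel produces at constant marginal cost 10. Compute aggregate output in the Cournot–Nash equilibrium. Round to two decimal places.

Umbra's profit: π_U = (353 - 4Q)q_U - (82q_U). Setting ∂π_U/∂q_U = 0: 271 - 8q_U - 4(q_R) = 0.
Rigel's profit: π_R = (353 - 4Q)q_R - (10q_R). Setting ∂π_R/∂q_R = 0: 343 - 8q_R - 4(q_U) = 0.
Best responses: q_U = (271 - 4q_R)/8, q_R = (343 - 4q_U)/8.
Solving the pair: q_U = 199/12, q_R = 415/12.
Total output Q = 199/12 + 415/12 = 307/6.

51.17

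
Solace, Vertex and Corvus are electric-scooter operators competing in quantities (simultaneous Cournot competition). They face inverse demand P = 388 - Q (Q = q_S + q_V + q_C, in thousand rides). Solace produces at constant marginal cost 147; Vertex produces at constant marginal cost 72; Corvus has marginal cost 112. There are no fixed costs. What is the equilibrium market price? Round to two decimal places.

Solace's profit: π_S = (388 - Q)q_S - (147q_S). Setting ∂π_S/∂q_S = 0: 241 - 2q_S - (q_V + q_C) = 0.
Vertex's first-order condition: 316 - 2q_V - (q_S + q_C) = 0.
Corvus's first-order condition: 276 - 2q_C - (q_S + q_V) = 0.
Summing all 3 equations gives 833 − 4Q = 0, hence Q = 833/4.
Back-substituting: q_S = (241 − 833/4) = 131/4, q_V = (316 − 833/4) = 431/4, q_C = (276 − 833/4) = 271/4.
Total output Q = 833/4, so price P = 388 - 833/4 = 719/4.

179.75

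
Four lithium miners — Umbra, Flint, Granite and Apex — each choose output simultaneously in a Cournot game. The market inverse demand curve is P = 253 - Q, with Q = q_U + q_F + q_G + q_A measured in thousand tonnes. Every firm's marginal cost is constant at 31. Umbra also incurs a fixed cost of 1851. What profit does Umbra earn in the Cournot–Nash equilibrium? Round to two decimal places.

120.36

Each firm earns π_i = (253 - Q)q_i - 31q_i.
First-order condition (treating rivals' output as given): 222 - 2q_i - Σ_{j≠i} q_j = 0.
By symmetry each firm produces the same amount; substituting Σ_{j≠i} q_j = 3q_i yields q_i = 222/5.
Price P = 253 - 888/5 = 377/5.
Umbra's profit: (377/5 - 31)·(222/5) - 1851 = 120.3600.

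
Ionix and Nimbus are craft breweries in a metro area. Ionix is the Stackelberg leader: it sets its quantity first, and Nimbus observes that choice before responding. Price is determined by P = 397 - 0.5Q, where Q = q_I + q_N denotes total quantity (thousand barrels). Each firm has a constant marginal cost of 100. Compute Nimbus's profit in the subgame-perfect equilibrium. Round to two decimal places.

The follower Nimbus best-responds to any q_I: π_N = (397 - 0.5Q)q_N - 100q_N.
Setting the follower's marginal profit to zero, 297 - (1/2)q_I - q_N = 0, i.e. q_N = (297 - (1/2)q_I).
Ionix substitutes q_N(q_I) into its own profit: π_I = q_I(397 - (1/2)q_I - (297 - (1/2)q_I)/2) - 100q_I = (497/2 - (1/4)q_I)q_I - 100q_I.
Leader FOC: 297/2 - (1/2)q_I = 0, so q_I = 297.
Then q_N = (297 - (1/2)·297) = 297/2.
Price P = 397 - (1/2)·(891/2) = 697/4.
Nimbus's profit: (697/4 - 100)·(297/2) = 11026.1250.

11026.13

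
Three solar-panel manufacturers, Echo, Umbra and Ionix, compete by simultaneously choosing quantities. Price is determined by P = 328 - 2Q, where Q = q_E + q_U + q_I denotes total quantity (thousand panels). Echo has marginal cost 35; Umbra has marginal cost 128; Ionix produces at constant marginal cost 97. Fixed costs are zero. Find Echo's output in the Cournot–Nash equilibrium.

Echo's profit: π_E = (328 - 2Q)q_E - (35q_E). Setting ∂π_E/∂q_E = 0: 293 - 4q_E - 2(q_U + q_I) = 0.
Umbra's profit: π_U = (328 - 2Q)q_U - (128q_U). Setting ∂π_U/∂q_U = 0: 200 - 4q_U - 2(q_E + q_I) = 0.
Ionix's first-order condition: 231 - 4q_I - 2(q_E + q_U) = 0.
Summing all 3 equations gives 724 − 8Q = 0, hence Q = 181/2.
Back-substituting: q_E = (293 − 181)/2 = 56, q_U = (200 − 181)/2 = 19/2, q_I = (231 − 181)/2 = 25.

56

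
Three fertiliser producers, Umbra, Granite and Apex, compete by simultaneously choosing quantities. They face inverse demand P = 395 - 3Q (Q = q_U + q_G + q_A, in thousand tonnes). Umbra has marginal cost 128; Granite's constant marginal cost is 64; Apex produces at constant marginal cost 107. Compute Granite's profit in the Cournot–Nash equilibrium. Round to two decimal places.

Umbra's profit: π_U = (395 - 3Q)q_U - (128q_U). Setting ∂π_U/∂q_U = 0: 267 - 6q_U - 3(q_G + q_A) = 0.
Granite's first-order condition: 331 - 6q_G - 3(q_U + q_A) = 0.
Apex's first-order condition: 288 - 6q_A - 3(q_U + q_G) = 0.
Adding the 3 first-order conditions: 886 − 12Q = 0, so Q = 443/6.
Back-substituting: q_U = (267 − 443/2)/3 = 91/6, q_G = (331 − 443/2)/3 = 73/2, q_A = (288 − 443/2)/3 = 133/6.
Price P = 395 - 3·(443/6) = 347/2.
Granite's profit: (347/2 - 64)·(73/2) = 3996.7500.

3996.75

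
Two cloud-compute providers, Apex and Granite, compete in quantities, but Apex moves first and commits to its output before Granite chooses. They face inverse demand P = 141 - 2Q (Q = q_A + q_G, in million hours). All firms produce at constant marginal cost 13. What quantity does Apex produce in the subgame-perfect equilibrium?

32

The follower Granite best-responds to any q_A: π_G = (141 - 2Q)q_G - 13q_G.
Follower FOC: 128 - 2q_A - 4q_G = 0, so q_G(q_A) = (128 - 2q_A)/4.
Apex substitutes q_G(q_A) into its own profit: π_A = q_A(141 - 2q_A - (128 - 2q_A)/2) - 13q_A = (77 - q_A)q_A - 13q_A.
The leader's first-order condition 64 - 2q_A = 0 yields q_A = 32.
Then q_G = (128 - 2·32)/4 = 16.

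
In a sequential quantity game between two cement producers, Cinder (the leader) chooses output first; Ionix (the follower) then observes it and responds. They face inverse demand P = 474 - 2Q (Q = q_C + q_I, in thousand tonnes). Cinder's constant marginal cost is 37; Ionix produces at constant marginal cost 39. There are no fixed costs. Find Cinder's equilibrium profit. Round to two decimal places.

The follower Ionix best-responds to any q_C: π_I = (474 - 2Q)q_I - 39q_I.
∂π_I/∂q_I = 435 - 2q_C - 4q_I = 0 gives the reaction function q_I = (435 - 2q_C)/4.
The leader anticipates this reaction. Substituting into P = 474 - 2Q gives P = 513/2 - q_C, so π_C = (513/2 - q_C)q_C - 37q_C.
Leader FOC: 439/2 - 2q_C = 0, so q_C = 439/4.
Then q_I = (435 - 2·(439/4))/4 = 431/8.
Price P = 474 - 2·(1309/8) = 587/4.
Cinder's profit: (587/4 - 37)·(439/4) = 12045.0625.

12045.06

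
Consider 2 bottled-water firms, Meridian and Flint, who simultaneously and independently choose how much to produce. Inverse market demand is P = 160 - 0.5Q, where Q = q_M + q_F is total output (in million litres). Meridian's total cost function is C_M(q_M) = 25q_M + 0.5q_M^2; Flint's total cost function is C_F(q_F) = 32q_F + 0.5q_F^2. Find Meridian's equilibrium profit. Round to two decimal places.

Meridian's profit: π_M = (160 - 0.5Q)q_M - (25q_M + (1/2)q_M²). Setting ∂π_M/∂q_M = 0: 135 - 2q_M - (1/2)(q_F) = 0.
Flint's profit: π_F = (160 - 0.5Q)q_F - (32q_F + (1/2)q_F²). Setting ∂π_F/∂q_F = 0: 128 - 2q_F - (1/2)(q_M) = 0.
Rearranging gives the reaction functions q_M = (135 - (1/2)q_F)/2 and q_F = (128 - (1/2)q_M)/2.
Substituting one into the other gives q_M = 824/15 and q_F = 754/15.
Price P = 160 - (1/2)·(526/5) = 537/5.
Meridian's profit: (537/5)·(824/15) - 25·(824/15) - (1/2)(824/15)² = 3017.6711.

3017.67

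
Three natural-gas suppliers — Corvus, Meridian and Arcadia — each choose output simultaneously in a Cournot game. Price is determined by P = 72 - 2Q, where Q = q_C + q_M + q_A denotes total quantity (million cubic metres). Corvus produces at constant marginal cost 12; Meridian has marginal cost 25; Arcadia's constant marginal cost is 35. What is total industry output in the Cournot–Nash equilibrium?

18

Corvus's profit: π_C = (72 - 2Q)q_C - (12q_C). Setting ∂π_C/∂q_C = 0: 60 - 4q_C - 2(q_M + q_A) = 0.
Meridian's profit: π_M = (72 - 2Q)q_M - (25q_M). Setting ∂π_M/∂q_M = 0: 47 - 4q_M - 2(q_C + q_A) = 0.
Arcadia's profit: π_A = (72 - 2Q)q_A - (35q_A). Setting ∂π_A/∂q_A = 0: 37 - 4q_A - 2(q_C + q_M) = 0.
Summing all 3 equations gives 144 − 8Q = 0, hence Q = 18.
Back-substituting: q_C = (60 − 36)/2 = 12, q_M = (47 − 36)/2 = 11/2, q_A = (37 − 36)/2 = 1/2.
Total output Q = 12 + 11/2 + 1/2 = 18.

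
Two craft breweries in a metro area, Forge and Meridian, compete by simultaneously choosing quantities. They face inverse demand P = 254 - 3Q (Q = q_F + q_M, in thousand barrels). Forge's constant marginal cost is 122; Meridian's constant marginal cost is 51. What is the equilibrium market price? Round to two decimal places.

142.33

Forge's profit: π_F = (254 - 3Q)q_F - (122q_F). Setting ∂π_F/∂q_F = 0: 132 - 6q_F - 3(q_M) = 0.
Meridian's first-order condition: 203 - 6q_M - 3(q_F) = 0.
Best responses: q_F = (132 - 3q_M)/6, q_M = (203 - 3q_F)/6.
Substituting one into the other gives q_F = 61/9 and q_M = 274/9.
Total output Q = 335/9, so price P = 254 - 3·(335/9) = 427/3.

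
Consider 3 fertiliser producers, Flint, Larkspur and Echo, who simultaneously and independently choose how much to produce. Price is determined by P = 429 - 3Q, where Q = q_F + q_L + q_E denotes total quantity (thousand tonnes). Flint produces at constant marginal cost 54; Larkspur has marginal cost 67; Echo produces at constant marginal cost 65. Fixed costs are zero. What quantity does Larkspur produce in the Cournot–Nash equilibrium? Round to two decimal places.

Flint's profit: π_F = (429 - 3Q)q_F - (54q_F). Setting ∂π_F/∂q_F = 0: 375 - 6q_F - 3(q_L + q_E) = 0.
Larkspur's profit: π_L = (429 - 3Q)q_L - (67q_L). Setting ∂π_L/∂q_L = 0: 362 - 6q_L - 3(q_F + q_E) = 0.
Echo's first-order condition: 364 - 6q_E - 3(q_F + q_L) = 0.
Adding the 3 first-order conditions: 1101 − 12Q = 0, so Q = 367/4.
Back-substituting: q_F = (375 − 1101/4)/3 = 133/4, q_L = (362 − 1101/4)/3 = 347/12, q_E = (364 − 1101/4)/3 = 355/12.

28.92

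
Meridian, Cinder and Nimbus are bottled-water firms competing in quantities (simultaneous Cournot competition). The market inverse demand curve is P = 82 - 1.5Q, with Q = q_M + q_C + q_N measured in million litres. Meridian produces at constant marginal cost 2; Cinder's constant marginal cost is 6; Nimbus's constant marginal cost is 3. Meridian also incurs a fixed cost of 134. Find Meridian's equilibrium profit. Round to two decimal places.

Meridian's profit: π_M = (82 - 1.5Q)q_M - (2q_M). Setting ∂π_M/∂q_M = 0: 80 - 3q_M - (3/2)(q_C + q_N) = 0.
Cinder's first-order condition: 76 - 3q_C - (3/2)(q_M + q_N) = 0.
Nimbus's first-order condition: 79 - 3q_N - (3/2)(q_M + q_C) = 0.
Adding the 3 conditions: 235 − 3Q − 3Q = 0, i.e. Q = 235/6.
Back-substituting: q_M = (80 − 235/4)/(3/2) = 85/6, q_C = (76 − 235/4)/(3/2) = 23/2, q_N = (79 − 235/4)/(3/2) = 27/2.
Price P = 82 - (3/2)·(235/6) = 93/4.
Meridian's profit: (93/4 - 2)·(85/6) - 134 = 167.0417.

167.04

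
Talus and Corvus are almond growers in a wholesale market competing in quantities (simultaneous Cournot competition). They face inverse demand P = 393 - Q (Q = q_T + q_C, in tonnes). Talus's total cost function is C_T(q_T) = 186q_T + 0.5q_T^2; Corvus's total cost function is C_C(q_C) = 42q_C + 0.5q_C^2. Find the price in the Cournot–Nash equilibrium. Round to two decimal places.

Talus's profit: π_T = (393 - Q)q_T - (186q_T + (1/2)q_T²). Setting ∂π_T/∂q_T = 0: 207 - 3q_T - (q_C) = 0.
Corvus's first-order condition: 351 - 3q_C - (q_T) = 0.
Best responses: q_T = (207 - q_C)/3, q_C = (351 - q_T)/3.
Solving the pair: q_T = 135/4, q_C = 423/4.
Total output Q = 279/2, so price P = 393 - 279/2 = 507/2.

253.50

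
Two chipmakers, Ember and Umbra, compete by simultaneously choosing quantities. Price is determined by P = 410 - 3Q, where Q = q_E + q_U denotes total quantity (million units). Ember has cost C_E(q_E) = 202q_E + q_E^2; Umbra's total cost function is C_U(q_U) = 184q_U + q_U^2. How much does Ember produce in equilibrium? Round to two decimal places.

Ember's profit: π_E = (410 - 3Q)q_E - (202q_E + q_E²). Setting ∂π_E/∂q_E = 0: 208 - 8q_E - 3(q_U) = 0.
Umbra's first-order condition: 226 - 8q_U - 3(q_E) = 0.
Best responses: q_E = (208 - 3q_U)/8, q_U = (226 - 3q_E)/8.
Solving the pair: q_E = 986/55, q_U = 1184/55.

17.93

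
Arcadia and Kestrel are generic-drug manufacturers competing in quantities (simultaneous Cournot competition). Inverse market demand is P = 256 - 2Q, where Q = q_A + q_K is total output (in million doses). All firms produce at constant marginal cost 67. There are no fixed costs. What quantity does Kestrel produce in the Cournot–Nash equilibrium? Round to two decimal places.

A representative firm's profit is π_i = q_i(256 - 2Q) - 67q_i.
First-order condition (treating rivals' output as given): 189 - 4q_i - 2q_j = 0.
With identical firms every q_j equals q_i, so q_j = q_i and 189 = 6q_i, giving q_i = 63/2.

31.50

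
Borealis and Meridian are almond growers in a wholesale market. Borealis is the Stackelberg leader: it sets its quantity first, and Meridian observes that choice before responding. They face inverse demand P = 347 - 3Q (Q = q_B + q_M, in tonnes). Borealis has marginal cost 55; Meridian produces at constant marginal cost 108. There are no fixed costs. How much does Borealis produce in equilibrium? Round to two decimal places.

57.50

The follower Meridian best-responds to any q_B: π_M = (347 - 3Q)q_M - 108q_M.
∂π_M/∂q_M = 239 - 3q_B - 6q_M = 0 gives the reaction function q_M = (239 - 3q_B)/6.
The leader anticipates this reaction. Substituting into P = 347 - 3Q gives P = 455/2 - (3/2)q_B, so π_B = (455/2 - (3/2)q_B)q_B - 55q_B.
Leader FOC: 345/2 - 3q_B = 0, so q_B = 115/2.
Then q_M = (239 - 3·(115/2))/6 = 133/12.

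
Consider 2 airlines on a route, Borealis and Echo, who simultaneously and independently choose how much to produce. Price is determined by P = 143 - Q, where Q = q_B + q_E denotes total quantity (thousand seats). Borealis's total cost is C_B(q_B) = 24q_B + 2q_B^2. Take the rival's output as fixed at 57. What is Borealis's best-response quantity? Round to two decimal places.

With the rival's output fixed at 57, Borealis's profit is π_B = (143 - 57 - q_B)q_B - (24q_B + 2q_B²) = (86 - q_B)q_B - (24q_B + 2q_B²).
∂π_B/∂q_B = 62 - 6q_B = 0, so q_B = 31/3.

10.33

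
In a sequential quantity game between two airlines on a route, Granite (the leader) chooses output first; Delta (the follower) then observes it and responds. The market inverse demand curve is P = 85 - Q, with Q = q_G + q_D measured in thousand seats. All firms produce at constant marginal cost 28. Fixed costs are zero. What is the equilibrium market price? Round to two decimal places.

Solve by backward induction. Given q_G, the follower Delta maximises π_D = (85 - q_G - q_D)q_D - 28q_D.
∂π_D/∂q_D = 57 - q_G - 2q_D = 0 gives the reaction function q_D = (57 - q_G)/2.
Granite substitutes q_D(q_G) into its own profit: π_G = q_G(85 - q_G - (57 - q_G)/2) - 28q_G = (113/2 - (1/2)q_G)q_G - 28q_G.
Maximising: ∂π_G/∂q_G = 57/2 - q_G = 0, giving q_G = 57/2.
Then q_D = (57 - 57/2)/2 = 57/4.
Total output Q = 171/4, so price P = 85 - 171/4 = 169/4.

42.25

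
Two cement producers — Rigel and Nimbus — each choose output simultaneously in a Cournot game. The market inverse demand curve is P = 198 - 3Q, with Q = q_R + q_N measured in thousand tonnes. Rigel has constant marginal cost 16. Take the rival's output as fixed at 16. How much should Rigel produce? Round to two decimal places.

With the rival's output fixed at 16, Rigel's profit is π_R = (198 - 3·16 - 3q_R)q_R - (16q_R) = (150 - 3q_R)q_R - (16q_R).
∂π_R/∂q_R = 134 - 6q_R = 0, so q_R = 67/3.

22.33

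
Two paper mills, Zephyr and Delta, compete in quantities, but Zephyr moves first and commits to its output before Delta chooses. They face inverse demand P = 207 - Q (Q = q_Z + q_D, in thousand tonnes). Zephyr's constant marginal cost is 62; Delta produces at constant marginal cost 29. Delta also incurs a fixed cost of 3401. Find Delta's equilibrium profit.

The follower Delta best-responds to any q_Z: π_D = (207 - Q)q_D - 29q_D.
Setting the follower's marginal profit to zero, 178 - q_Z - 2q_D = 0, i.e. q_D = (178 - q_Z)/2.
The leader anticipates this reaction. Substituting into P = 207 - Q gives P = 118 - (1/2)q_Z, so π_Z = (118 - (1/2)q_Z)q_Z - 62q_Z.
Leader FOC: 56 - q_Z = 0, so q_Z = 56.
Then q_D = (178 - 56)/2 = 61.
Price P = 207 - 117 = 90.
Delta's profit: (90 - 29)·61 - 3401 = 320.

320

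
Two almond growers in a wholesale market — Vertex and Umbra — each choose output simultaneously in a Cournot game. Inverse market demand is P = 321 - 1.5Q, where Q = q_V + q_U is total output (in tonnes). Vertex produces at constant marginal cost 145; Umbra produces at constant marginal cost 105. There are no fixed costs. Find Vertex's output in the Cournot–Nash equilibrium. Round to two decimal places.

30.22

Vertex's profit: π_V = (321 - 1.5Q)q_V - (145q_V). Setting ∂π_V/∂q_V = 0: 176 - 3q_V - (3/2)(q_U) = 0.
Umbra's profit: π_U = (321 - 1.5Q)q_U - (105q_U). Setting ∂π_U/∂q_U = 0: 216 - 3q_U - (3/2)(q_V) = 0.
So q_V = (176 - (3/2)q_U)/3 and q_U = (216 - (3/2)q_V)/3.
Solving the pair: q_V = 272/9, q_U = 512/9.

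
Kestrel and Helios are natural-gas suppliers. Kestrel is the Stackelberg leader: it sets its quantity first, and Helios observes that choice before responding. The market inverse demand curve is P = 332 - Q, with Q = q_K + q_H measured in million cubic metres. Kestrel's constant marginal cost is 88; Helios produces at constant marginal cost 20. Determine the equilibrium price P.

132

Solve by backward induction. Given q_K, the follower Helios maximises π_H = (332 - q_K - q_H)q_H - 20q_H.
Setting the follower's marginal profit to zero, 312 - q_K - 2q_H = 0, i.e. q_H = (312 - q_K)/2.
The leader anticipates this reaction. Substituting into P = 332 - Q gives P = 176 - (1/2)q_K, so π_K = (176 - (1/2)q_K)q_K - 88q_K.
The leader's first-order condition 88 - q_K = 0 yields q_K = 88.
Then q_H = (312 - 88)/2 = 112.
Total output Q = 200, so price P = 332 - 200 = 132.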